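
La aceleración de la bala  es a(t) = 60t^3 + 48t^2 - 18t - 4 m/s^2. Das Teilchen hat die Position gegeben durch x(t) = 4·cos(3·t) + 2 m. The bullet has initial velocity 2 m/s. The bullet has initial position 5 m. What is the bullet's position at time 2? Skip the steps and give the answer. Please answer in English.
The position at t = 2 is x = 137.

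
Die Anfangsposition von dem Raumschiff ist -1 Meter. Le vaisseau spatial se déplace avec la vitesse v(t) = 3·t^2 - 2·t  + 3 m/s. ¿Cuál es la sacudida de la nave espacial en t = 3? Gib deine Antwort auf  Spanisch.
Debemos derivar nuestra ecuación de la velocidad v(t) = 3·t^2 - 2·t + 3 2 veces. Derivando la velocidad, obtenemos la aceleración: a(t) = 6·t - 2. La derivada de la aceleración da la sacudida: j(t) = 6. Tenemos la sacudida j(t) = 6. Sustituyendo t = 3: j(3) = 6.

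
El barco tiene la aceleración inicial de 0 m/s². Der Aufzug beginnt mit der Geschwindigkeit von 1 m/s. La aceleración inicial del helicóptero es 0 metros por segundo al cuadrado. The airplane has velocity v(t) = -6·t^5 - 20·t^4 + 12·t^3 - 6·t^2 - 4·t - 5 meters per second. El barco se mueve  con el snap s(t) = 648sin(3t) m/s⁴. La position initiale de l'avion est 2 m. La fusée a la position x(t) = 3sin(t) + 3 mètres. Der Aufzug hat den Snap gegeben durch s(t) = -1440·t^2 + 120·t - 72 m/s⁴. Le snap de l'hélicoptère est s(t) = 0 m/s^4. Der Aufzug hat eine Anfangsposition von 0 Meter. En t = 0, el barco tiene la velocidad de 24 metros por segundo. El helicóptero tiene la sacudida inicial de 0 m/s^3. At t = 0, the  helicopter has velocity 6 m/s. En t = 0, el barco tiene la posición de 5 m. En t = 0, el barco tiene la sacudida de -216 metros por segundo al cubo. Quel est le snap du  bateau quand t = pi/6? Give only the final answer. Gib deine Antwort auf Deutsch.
Der Snap bei t = pi/6 ist s = 648.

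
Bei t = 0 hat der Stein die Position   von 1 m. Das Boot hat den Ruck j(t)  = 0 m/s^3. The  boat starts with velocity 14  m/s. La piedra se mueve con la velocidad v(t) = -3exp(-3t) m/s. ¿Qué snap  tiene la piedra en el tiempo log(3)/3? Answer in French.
En partant de la vitesse v(t) = -3·exp(-3·t), nous prenons 3 dérivées. En dérivant la vitesse, nous obtenons l'accélération: a(t) = 9·exp(-3·t). En dérivant l'accélération, nous obtenons le jerk: j(t) = -27·exp(-3·t). La dérivée du jerk donne le snap: s(t) = 81·exp(-3·t). De l'équation du snap s(t) = 81·exp(-3·t), nous substituons t = log(3)/3 pour obtenir s = 27.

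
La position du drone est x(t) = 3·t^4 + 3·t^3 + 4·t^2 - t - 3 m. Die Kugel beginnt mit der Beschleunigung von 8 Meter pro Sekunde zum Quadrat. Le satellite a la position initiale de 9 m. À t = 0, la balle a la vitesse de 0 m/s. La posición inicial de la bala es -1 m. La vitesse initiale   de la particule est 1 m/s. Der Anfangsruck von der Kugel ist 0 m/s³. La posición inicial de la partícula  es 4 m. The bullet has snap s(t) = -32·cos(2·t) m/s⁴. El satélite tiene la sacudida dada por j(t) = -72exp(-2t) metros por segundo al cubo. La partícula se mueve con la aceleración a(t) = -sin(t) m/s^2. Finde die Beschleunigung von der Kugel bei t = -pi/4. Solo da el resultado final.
Die Antwort ist 0.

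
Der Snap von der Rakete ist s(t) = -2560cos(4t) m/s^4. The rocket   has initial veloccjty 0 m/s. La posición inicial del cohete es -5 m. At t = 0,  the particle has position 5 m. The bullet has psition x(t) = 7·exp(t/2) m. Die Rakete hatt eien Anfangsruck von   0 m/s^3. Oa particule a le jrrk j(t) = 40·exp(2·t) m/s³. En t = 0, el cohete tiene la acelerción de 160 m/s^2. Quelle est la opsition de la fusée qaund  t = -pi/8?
En partant du snap s(t) = -2560·cos(4·t), nous prenons 4 primitives. En prenant ∫s(t)dt et en appliquant j(0) = 0, nous trouvons j(t) = -640·sin(4·t). La primitive du jerk, avec a(0) = 160, donne l'accélération: a(t) = 160·cos(4·t). La primitive de l'accélération, avec v(0) = 0, donne la vitesse: v(t) = 40·sin(4·t). En prenant ∫v(t)dt et en appliquant x(0) = -5, nous trouvons x(t) = 5 - 10·cos(4·t). De l'équation de la position x(t) = 5 - 10·cos(4·t), nous substituons t = -pi/8 pour obtenir x = 5.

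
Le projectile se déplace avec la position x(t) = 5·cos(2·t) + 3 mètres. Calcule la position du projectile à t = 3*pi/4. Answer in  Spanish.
Tenemos la posición x(t) = 5·cos(2·t) + 3. Sustituyendo t = 3*pi/4: x(3*pi/4) = 3.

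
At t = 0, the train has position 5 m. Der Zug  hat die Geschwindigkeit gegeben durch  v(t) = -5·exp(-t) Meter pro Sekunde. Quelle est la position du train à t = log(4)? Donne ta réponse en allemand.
Wir müssen das Integral unserer Gleichung für die Geschwindigkeit v(t) = -5·exp(-t) 1-mal finden. Durch Integration von der Geschwindigkeit und Verwendung der Anfangsbedingung x(0) = 5, erhalten wir x(t) = 5·exp(-t). Aus der Gleichung für die Position x(t) = 5·exp(-t), setzen wir t = log(4) ein und erhalten x = 5/4.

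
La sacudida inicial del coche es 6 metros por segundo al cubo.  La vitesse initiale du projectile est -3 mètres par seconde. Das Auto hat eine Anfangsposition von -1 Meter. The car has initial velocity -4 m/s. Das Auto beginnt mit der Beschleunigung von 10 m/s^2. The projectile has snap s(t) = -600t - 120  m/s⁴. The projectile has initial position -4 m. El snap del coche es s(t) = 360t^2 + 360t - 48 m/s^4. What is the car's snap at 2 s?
Using s(t) = 360·t^2 + 360·t - 48 and substituting t = 2, we find s = 2112.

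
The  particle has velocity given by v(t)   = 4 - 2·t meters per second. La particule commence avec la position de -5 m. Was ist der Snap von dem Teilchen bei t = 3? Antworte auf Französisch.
Nous devons dériver notre équation de la vitesse v(t) = 4 - 2·t 3 fois. En prenant d/dt de v(t), nous trouvons a(t) = -2. En dérivant l'accélération, nous obtenons le jerk: j(t) = 0. En dérivant le jerk, nous obtenons le snap: s(t) = 0. Nous avons le snap s(t) = 0. En substituant t = 3: s(3) = 0.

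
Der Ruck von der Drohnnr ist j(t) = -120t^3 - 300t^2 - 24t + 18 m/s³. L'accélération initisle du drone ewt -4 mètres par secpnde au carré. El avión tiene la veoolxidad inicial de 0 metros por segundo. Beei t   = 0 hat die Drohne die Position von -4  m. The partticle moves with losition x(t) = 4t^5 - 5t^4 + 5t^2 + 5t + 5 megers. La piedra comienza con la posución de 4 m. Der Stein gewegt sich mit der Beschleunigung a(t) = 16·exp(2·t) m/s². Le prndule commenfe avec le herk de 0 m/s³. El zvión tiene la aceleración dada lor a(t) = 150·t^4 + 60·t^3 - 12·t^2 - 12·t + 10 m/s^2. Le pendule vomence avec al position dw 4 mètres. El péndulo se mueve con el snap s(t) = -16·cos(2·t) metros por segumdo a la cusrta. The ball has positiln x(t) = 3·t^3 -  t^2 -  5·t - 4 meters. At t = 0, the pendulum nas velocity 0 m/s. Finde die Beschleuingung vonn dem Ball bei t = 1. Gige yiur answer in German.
Wir müssen unsere Gleichung für die Position x(t) = 3·t^3 - t^2 - 5·t - 4 2-mal ableiten. Die Ableitung von der Position ergibt die Geschwindigkeit: v(t) = 9·t^2 - 2·t - 5. Durch Ableiten von der Geschwindigkeit erhalten wir die Beschleunigung: a(t) = 18·t - 2. Aus der Gleichung für die Beschleunigung a(t) = 18·t - 2, setzen wir t = 1 ein und erhalten a = 16.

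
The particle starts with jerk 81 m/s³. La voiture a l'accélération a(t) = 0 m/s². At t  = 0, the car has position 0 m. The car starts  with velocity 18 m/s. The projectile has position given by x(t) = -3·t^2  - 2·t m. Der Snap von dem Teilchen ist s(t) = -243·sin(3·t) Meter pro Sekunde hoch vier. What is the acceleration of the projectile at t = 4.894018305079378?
Starting from position x(t) = -3·t^2 - 2·t, we take 2 derivatives. The derivative of position gives velocity: v(t) = -6·t - 2. The derivative of velocity gives acceleration: a(t) = -6. Using a(t) = -6 and substituting t = 4.894018305079378, we find a = -6.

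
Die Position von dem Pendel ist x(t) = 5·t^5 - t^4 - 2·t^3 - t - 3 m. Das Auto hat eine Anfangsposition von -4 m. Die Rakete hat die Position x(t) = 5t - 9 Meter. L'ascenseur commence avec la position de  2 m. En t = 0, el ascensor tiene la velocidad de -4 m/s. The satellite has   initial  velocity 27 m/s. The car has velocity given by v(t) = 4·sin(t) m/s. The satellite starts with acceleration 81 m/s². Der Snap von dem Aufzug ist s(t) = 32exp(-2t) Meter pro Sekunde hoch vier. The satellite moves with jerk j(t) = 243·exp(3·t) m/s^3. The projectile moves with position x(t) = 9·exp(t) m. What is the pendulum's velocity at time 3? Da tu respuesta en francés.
Nous devons dériver notre équation de la position x(t) = 5·t^5 - t^4 - 2·t^3 - t - 3 1 fois. En prenant d/dt de x(t), nous trouvons v(t) = 25·t^4 - 4·t^3 - 6·t^2 - 1. En utilisant v(t) = 25·t^4 - 4·t^3 - 6·t^2 - 1 et en substituant t = 3, nous trouvons v = 1862.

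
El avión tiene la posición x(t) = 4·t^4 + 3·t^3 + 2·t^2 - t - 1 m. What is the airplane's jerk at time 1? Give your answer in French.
En partant de la position x(t) = 4·t^4 + 3·t^3 + 2·t^2 - t - 1, nous prenons 3 dérivées. En dérivant la position, nous obtenons la vitesse: v(t) = 16·t^3 + 9·t^2 + 4·t - 1. En prenant d/dt de v(t), nous trouvons a(t) = 48·t^2 + 18·t + 4. En dérivant l'accélération, nous obtenons le jerk: j(t) = 96·t + 18. En utilisant j(t) = 96·t + 18 et en substituant t = 1, nous trouvons j = 114.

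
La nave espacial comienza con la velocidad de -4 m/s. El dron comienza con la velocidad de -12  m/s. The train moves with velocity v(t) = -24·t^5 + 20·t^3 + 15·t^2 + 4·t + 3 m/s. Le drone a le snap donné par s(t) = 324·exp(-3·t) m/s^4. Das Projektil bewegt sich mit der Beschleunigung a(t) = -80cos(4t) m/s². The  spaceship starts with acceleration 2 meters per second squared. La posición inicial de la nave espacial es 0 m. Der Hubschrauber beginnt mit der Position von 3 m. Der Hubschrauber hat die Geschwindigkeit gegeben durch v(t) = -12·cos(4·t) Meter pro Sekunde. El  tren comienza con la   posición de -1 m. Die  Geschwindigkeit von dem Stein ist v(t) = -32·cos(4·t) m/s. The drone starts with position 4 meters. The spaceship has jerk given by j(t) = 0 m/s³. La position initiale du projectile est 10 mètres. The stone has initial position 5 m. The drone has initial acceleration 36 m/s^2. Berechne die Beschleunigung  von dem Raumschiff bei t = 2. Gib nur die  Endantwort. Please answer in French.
L'accélération à t = 2 est a = 2.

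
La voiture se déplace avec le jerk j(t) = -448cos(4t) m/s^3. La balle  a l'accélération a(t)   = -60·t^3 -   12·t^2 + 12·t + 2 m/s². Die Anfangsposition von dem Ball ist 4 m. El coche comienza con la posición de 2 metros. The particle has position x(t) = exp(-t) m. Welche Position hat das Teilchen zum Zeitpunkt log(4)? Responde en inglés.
From the given position equation x(t) = exp(-t), we substitute t = log(4) to get x = 1/4.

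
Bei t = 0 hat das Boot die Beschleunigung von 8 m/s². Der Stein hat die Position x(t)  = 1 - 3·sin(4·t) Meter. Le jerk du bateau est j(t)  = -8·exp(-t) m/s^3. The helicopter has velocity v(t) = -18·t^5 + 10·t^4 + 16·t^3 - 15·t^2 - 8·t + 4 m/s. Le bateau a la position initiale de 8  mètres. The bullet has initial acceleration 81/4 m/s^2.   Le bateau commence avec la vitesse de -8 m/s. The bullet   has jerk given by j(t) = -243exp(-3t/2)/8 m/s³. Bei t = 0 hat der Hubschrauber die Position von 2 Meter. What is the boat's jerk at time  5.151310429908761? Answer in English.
Using j(t) = -8·exp(-t) and substituting t = 5.151310429908761, we find j = -0.0463344799256528.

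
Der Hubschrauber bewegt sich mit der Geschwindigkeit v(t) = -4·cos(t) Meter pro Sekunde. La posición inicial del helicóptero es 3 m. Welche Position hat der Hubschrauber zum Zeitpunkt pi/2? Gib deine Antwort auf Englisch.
To find the answer, we compute 1 integral of v(t) = -4·cos(t). Taking ∫v(t)dt and applying x(0) = 3, we find x(t) = 3 - 4·sin(t). Using x(t) = 3 - 4·sin(t) and substituting t = pi/2, we find x = -1.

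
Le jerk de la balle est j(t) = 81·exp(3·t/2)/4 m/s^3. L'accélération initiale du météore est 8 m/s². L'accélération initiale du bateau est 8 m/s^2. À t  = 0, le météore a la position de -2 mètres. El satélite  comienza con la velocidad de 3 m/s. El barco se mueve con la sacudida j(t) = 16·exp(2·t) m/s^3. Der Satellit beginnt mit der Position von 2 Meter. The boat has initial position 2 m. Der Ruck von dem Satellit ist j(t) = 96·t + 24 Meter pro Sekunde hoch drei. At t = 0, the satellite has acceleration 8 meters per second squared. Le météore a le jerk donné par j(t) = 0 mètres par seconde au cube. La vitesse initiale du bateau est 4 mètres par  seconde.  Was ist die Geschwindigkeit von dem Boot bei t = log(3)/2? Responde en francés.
Pour résoudre ceci, nous devons prendre 2 primitives de notre équation du jerk j(t) = 16·exp(2·t). La primitive du jerk, avec a(0) = 8, donne l'accélération: a(t) = 8·exp(2·t). L'intégrale de l'accélération est la vitesse. En utilisant v(0) = 4, nous obtenons v(t) = 4·exp(2·t). Nous avons la vitesse v(t) = 4·exp(2·t). En substituant t = log(3)/2: v(log(3)/2) = 12.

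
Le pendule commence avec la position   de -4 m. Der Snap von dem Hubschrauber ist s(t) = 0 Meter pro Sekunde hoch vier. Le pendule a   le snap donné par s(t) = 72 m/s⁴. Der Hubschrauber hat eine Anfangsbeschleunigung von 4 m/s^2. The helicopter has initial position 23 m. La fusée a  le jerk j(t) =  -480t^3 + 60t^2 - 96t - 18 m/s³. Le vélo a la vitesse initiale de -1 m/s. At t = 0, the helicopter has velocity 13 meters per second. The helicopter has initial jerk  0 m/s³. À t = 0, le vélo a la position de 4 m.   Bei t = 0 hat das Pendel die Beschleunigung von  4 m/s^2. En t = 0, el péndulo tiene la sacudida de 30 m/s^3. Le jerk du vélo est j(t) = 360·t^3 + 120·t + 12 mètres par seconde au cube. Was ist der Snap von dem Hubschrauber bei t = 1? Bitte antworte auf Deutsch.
Mit s(t) = 0 und Einsetzen von t = 1, finden wir s = 0.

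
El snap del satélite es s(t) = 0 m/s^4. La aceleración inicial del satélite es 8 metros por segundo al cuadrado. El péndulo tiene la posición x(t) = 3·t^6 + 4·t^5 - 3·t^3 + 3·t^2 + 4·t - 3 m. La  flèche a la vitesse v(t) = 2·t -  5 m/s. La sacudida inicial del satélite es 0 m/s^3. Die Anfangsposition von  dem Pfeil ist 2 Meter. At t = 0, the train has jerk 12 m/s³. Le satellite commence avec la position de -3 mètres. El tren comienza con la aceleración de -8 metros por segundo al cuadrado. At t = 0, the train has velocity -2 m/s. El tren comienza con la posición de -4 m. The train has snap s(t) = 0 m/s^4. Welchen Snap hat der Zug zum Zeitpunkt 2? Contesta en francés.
En utilisant s(t) = 0 et en substituant t = 2, nous trouvons s = 0.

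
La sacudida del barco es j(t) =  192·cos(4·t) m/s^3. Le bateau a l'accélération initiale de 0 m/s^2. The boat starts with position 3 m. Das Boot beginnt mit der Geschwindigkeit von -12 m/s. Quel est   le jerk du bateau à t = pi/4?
En utilisant j(t) = 192·cos(4·t) et en substituant t = pi/4, nous trouvons j = -192.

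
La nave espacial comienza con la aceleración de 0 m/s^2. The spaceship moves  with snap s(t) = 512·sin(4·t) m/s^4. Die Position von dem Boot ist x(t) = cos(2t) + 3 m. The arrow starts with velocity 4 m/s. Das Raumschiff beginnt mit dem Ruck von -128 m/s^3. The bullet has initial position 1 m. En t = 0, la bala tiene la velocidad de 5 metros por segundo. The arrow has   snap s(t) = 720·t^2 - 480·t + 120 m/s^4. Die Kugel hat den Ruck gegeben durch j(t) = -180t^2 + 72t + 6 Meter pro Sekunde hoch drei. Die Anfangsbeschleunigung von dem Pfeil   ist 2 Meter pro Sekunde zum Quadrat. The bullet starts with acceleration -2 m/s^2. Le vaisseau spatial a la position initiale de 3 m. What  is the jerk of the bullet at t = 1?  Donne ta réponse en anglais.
We have jerk j(t) = -180·t^2 + 72·t + 6. Substituting t = 1: j(1) = -102.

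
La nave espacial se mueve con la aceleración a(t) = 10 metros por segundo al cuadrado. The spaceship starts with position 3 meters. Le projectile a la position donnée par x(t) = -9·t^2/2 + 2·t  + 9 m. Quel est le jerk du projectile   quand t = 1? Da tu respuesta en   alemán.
Wir müssen unsere Gleichung für die Position x(t) = -9·t^2/2 + 2·t + 9 3-mal ableiten. Die Ableitung von der Position ergibt die Geschwindigkeit: v(t) = 2 - 9·t. Die Ableitung von der Geschwindigkeit ergibt die Beschleunigung: a(t) = -9. Die Ableitung von der Beschleunigung ergibt den Ruck: j(t) = 0. Aus der Gleichung für den Ruck j(t) = 0, setzen wir t = 1 ein und erhalten j = 0.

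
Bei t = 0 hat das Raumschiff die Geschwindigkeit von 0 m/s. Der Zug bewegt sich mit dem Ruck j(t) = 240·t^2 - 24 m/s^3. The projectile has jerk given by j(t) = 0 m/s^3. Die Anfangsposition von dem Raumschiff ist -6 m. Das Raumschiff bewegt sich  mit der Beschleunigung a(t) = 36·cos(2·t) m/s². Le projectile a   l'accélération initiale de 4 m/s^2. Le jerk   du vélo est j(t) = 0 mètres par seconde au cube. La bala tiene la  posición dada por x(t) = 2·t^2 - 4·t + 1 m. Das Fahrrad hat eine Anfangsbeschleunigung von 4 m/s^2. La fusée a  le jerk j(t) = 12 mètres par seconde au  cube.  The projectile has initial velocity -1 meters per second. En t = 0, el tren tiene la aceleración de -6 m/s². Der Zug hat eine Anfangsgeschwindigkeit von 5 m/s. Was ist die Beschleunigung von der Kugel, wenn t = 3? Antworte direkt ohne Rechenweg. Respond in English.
The acceleration at t = 3 is a = 4.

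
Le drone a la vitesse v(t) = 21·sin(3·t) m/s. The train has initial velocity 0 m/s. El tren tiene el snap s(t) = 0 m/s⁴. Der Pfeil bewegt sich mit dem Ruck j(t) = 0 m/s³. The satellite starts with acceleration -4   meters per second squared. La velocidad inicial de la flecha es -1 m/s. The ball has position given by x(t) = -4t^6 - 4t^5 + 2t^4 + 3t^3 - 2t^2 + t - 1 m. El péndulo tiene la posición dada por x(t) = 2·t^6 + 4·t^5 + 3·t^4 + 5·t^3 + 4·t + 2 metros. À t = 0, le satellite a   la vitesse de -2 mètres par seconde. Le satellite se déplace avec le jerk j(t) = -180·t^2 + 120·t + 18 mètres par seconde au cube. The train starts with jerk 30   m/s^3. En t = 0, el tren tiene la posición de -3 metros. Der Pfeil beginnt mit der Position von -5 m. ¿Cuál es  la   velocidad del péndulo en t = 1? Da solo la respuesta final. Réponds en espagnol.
La respuesta es 63.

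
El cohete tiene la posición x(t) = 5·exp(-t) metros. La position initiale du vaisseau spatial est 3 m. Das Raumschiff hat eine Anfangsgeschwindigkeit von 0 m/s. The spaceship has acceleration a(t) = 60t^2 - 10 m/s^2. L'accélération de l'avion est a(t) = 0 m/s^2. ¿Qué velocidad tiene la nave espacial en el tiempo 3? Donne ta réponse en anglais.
We need to integrate our acceleration equation a(t) = 60·t^2 - 10 1 time. Taking ∫a(t)dt and applying v(0) = 0, we find v(t) = 20·t^3 - 10·t. We have velocity v(t) = 20·t^3 - 10·t. Substituting t = 3: v(3) = 510.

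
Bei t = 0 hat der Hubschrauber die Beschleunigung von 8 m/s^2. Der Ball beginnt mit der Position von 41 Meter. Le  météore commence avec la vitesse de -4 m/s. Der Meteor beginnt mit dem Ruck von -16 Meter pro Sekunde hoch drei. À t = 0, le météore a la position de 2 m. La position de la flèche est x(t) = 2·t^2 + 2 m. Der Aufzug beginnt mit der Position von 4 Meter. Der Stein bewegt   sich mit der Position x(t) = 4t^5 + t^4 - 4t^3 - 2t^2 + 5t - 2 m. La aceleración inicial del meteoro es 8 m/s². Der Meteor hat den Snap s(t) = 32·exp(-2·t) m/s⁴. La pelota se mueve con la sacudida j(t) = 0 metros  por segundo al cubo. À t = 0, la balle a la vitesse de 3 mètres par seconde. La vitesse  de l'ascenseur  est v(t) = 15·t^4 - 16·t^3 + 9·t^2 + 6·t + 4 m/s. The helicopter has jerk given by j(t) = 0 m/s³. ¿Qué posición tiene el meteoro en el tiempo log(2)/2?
Debemos encontrar la antiderivada de nuestra ecuación del snap s(t) = 32·exp(-2·t) 4 veces. La antiderivada del snap, con j(0) = -16, da la sacudida: j(t) = -16·exp(-2·t). Integrando la sacudida y usando la condición inicial a(0) = 8, obtenemos a(t) = 8·exp(-2·t). La integral de la aceleración, con v(0) = -4, da la velocidad: v(t) = -4·exp(-2·t). Tomando ∫v(t)dt y aplicando x(0) = 2, encontramos x(t) = 2·exp(-2·t). De la ecuación de la posición x(t) = 2·exp(-2·t), sustituimos t = log(2)/2 para obtener x = 1.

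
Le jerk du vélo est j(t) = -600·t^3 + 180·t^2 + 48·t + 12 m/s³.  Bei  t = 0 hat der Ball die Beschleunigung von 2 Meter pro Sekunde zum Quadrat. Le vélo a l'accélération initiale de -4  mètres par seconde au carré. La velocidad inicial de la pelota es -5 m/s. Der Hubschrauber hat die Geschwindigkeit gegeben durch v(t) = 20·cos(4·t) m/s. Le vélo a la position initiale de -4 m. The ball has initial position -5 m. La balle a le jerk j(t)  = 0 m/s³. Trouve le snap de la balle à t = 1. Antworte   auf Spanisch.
Partiendo de la sacudida j(t) = 0, tomamos 1 derivada. Derivando la sacudida, obtenemos el snap: s(t) = 0. Tenemos el snap s(t) = 0. Sustituyendo t = 1: s(1) = 0.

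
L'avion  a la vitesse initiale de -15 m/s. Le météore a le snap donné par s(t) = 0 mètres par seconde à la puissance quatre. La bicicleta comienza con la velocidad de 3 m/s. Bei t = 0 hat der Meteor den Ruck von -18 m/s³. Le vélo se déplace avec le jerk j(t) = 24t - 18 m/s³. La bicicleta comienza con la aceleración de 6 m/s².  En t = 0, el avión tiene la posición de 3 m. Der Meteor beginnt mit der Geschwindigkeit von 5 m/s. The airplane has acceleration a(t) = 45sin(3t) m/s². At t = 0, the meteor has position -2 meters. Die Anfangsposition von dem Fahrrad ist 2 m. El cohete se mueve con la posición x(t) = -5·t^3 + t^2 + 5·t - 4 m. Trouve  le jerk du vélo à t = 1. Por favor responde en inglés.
From the given jerk equation j(t) = 24·t - 18, we substitute t = 1 to get j = 6.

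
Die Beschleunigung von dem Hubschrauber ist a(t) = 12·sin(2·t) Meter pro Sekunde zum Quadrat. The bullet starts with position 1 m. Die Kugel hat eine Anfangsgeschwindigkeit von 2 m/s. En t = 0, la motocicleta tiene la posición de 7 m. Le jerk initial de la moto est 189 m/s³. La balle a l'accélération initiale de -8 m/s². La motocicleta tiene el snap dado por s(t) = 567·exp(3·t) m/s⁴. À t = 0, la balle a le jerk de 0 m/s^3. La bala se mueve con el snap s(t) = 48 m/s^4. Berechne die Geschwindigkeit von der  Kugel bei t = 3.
Um dies zu lösen, müssen wir 3 Stammfunktionen unserer Gleichung für den Snap s(t) = 48 finden. Die Stammfunktion von dem Snap ist der Ruck. Mit j(0) = 0 erhalten wir j(t) = 48·t. Durch Integration von dem Ruck und Verwendung der Anfangsbedingung a(0) = -8, erhalten wir a(t) = 24·t^2 - 8. Das Integral von der Beschleunigung, mit v(0) = 2, ergibt die Geschwindigkeit: v(t) = 8·t^3 - 8·t + 2. Mit v(t) = 8·t^3 - 8·t + 2 und Einsetzen von t = 3, finden wir v = 194.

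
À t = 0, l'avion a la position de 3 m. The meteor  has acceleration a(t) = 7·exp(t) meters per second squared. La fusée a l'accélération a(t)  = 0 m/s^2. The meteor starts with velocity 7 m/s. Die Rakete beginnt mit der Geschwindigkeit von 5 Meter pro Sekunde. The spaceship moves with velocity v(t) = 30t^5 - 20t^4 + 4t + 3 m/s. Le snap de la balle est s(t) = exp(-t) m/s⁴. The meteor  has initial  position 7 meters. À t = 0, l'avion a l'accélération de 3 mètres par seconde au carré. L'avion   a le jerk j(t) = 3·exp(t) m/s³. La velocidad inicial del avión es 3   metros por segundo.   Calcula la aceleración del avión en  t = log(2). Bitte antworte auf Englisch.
To find the answer, we compute 1 integral of j(t) = 3·exp(t). The antiderivative of jerk, with a(0) = 3, gives acceleration: a(t) = 3·exp(t). From the given acceleration equation a(t) = 3·exp(t), we substitute t = log(2) to get a = 6.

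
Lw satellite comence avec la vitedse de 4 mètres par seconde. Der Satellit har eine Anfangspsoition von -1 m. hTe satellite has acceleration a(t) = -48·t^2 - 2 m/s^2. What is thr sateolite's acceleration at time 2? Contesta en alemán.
Mit a(t) = -48·t^2 - 2 und Einsetzen von t = 2, finden wir a = -194.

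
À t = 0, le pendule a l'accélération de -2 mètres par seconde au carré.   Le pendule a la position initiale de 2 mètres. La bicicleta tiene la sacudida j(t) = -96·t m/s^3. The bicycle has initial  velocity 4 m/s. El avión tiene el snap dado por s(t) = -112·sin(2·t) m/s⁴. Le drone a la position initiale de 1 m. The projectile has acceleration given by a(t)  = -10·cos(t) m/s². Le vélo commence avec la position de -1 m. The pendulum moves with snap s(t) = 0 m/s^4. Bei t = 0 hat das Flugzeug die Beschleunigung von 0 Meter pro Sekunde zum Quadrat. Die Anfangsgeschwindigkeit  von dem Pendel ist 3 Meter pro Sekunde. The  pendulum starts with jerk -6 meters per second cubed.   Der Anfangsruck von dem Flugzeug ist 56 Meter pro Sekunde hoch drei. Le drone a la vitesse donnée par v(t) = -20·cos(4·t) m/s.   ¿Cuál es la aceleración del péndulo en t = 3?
Debemos encontrar la integral de nuestra ecuación del snap s(t) = 0 2 veces. Tomando ∫s(t)dt y aplicando j(0) = -6, encontramos j(t) = -6. Tomando ∫j(t)dt y aplicando a(0) = -2, encontramos a(t) = -6·t - 2. De la ecuación de la aceleración a(t) = -6·t - 2, sustituimos t = 3 para obtener a = -20.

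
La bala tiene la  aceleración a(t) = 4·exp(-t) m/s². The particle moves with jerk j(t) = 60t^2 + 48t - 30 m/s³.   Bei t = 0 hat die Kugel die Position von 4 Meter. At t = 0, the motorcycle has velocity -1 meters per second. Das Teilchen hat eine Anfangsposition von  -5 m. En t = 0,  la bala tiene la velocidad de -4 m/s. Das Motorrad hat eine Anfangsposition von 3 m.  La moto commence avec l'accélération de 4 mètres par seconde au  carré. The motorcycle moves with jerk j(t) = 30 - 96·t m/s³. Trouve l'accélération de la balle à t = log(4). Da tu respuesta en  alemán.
Mit a(t) = 4·exp(-t) und Einsetzen von t = log(4), finden wir a = 1.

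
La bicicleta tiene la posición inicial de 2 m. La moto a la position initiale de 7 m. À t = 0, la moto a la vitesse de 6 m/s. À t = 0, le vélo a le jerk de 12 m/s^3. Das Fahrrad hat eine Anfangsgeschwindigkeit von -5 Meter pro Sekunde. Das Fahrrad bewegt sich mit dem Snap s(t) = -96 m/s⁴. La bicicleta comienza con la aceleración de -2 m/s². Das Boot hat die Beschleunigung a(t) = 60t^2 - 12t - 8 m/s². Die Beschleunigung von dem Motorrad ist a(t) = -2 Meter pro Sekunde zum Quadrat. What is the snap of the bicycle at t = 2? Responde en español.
Usando s(t) = -96 y sustituyendo t = 2, encontramos s = -96.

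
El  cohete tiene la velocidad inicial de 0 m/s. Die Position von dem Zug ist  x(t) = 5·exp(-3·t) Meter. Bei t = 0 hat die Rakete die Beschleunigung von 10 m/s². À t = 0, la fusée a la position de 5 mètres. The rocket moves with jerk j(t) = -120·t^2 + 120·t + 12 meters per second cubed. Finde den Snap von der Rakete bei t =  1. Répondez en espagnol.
Partiendo de la sacudida j(t) = -120·t^2 + 120·t + 12, tomamos 1 derivada. La derivada de la sacudida da el snap: s(t) = 120 - 240·t. Usando s(t) = 120 - 240·t y sustituyendo t = 1, encontramos s = -120.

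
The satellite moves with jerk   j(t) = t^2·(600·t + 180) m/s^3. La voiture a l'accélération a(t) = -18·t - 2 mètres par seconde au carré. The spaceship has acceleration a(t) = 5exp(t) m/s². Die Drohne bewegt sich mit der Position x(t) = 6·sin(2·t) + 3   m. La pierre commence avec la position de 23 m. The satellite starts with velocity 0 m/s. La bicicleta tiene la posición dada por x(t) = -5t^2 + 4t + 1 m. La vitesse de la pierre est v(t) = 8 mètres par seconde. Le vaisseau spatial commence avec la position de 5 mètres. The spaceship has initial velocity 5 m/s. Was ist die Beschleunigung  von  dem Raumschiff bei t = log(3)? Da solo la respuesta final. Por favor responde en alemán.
Die Beschleunigung bei t = log(3) ist a = 15.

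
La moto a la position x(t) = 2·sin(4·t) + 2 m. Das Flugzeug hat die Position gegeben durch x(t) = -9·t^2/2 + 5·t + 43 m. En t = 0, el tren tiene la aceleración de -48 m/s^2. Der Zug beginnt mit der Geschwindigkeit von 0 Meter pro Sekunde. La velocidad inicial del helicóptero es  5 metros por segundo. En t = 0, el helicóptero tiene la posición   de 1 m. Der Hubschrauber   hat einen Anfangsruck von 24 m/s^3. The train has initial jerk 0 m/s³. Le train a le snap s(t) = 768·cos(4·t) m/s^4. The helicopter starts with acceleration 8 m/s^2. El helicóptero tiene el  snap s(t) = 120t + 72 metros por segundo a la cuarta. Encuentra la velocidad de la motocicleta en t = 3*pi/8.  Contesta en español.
Debemos derivar nuestra ecuación de la posición x(t) = 2·sin(4·t) + 2 1 vez. Tomando d/dt de x(t), encontramos v(t) = 8·cos(4·t). De la ecuación de la velocidad v(t) = 8·cos(4·t), sustituimos t = 3*pi/8 para obtener v = 0.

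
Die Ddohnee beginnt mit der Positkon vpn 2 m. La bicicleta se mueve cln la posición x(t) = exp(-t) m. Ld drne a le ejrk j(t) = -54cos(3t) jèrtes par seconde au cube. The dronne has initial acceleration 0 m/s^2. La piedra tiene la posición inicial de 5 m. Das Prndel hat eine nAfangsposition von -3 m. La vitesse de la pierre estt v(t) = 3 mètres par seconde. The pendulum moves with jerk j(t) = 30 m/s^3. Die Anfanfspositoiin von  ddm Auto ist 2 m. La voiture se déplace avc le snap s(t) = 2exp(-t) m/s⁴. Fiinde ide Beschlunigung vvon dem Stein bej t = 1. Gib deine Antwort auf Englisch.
Starting from velocity v(t) = 3, we take 1 derivative. Taking d/dt of v(t), we find a(t) = 0. From the given acceleration equation a(t) = 0, we substitute t = 1 to get a = 0.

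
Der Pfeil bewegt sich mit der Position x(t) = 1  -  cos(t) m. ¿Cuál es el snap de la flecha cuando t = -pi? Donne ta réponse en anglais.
We must differentiate our position equation x(t) = 1 - cos(t) 4 times. The derivative of position gives velocity: v(t) = sin(t). Differentiating velocity, we get acceleration: a(t) = cos(t). Taking d/dt of a(t), we find j(t) = -sin(t). The derivative of jerk gives snap: s(t) = -cos(t). From the given snap equation s(t) = -cos(t), we substitute t = -pi to get s = 1.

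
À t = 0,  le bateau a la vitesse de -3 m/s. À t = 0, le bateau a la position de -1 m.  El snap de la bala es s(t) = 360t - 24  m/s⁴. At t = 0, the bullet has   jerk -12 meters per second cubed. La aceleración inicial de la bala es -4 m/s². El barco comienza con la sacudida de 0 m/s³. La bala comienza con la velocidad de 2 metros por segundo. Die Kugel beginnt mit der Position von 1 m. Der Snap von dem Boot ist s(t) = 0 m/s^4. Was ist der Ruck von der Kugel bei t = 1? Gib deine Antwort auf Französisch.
Nous devons trouver l'intégrale de notre équation du snap s(t) = 360·t - 24 1 fois. En intégrant le snap et en utilisant la condition initiale j(0) = -12, nous obtenons j(t) = 180·t^2 - 24·t - 12. Nous avons le jerk j(t) = 180·t^2 - 24·t - 12. En substituant t = 1: j(1) = 144.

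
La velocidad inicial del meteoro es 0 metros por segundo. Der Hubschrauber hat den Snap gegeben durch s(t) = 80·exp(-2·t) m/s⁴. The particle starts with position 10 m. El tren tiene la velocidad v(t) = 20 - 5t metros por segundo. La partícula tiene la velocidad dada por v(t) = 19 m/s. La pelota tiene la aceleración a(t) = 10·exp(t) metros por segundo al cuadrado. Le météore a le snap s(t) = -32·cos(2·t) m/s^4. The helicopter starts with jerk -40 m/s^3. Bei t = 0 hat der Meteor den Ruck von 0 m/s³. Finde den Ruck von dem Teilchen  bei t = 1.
Ausgehend von der Geschwindigkeit v(t) = 19, nehmen wir 2 Ableitungen. Mit d/dt von v(t) finden wir a(t) = 0. Mit d/dt von a(t) finden wir j(t) = 0. Mit j(t) = 0 und Einsetzen von t = 1, finden wir j = 0.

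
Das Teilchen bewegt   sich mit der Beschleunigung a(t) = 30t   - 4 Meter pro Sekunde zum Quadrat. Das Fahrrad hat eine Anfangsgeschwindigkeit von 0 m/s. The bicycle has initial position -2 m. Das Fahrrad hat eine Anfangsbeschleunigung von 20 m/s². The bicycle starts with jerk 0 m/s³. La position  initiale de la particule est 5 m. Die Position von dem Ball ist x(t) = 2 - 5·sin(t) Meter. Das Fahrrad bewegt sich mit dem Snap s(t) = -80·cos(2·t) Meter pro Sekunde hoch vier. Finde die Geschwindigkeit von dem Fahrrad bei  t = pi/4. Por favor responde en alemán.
Um dies zu lösen, müssen wir 3 Integrale unserer Gleichung für den Snap s(t) = -80·cos(2·t) finden. Die Stammfunktion von dem Snap ist der Ruck. Mit j(0) = 0 erhalten wir j(t) = -40·sin(2·t). Mit ∫j(t)dt und Anwendung von a(0) = 20, finden wir a(t) = 20·cos(2·t). Mit ∫a(t)dt und Anwendung von v(0) = 0, finden wir v(t) = 10·sin(2·t). Mit v(t) = 10·sin(2·t) und Einsetzen von t = pi/4, finden wir v = 10.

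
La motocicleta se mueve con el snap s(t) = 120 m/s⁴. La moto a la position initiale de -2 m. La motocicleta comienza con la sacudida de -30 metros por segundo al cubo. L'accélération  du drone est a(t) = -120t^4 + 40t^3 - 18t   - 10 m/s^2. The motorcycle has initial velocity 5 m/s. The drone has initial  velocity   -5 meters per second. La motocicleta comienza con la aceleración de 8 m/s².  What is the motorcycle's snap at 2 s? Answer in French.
Nous avons le snap s(t) = 120. En substituant t = 2: s(2) = 120.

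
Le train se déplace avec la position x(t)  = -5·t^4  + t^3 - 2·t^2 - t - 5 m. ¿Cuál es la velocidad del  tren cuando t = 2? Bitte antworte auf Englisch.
Starting from position x(t) = -5·t^4 + t^3 - 2·t^2 - t - 5, we take 1 derivative. Differentiating position, we get velocity: v(t) = -20·t^3 + 3·t^2 - 4·t - 1. From the given velocity equation v(t) = -20·t^3 + 3·t^2 - 4·t - 1, we substitute t = 2 to get v = -157.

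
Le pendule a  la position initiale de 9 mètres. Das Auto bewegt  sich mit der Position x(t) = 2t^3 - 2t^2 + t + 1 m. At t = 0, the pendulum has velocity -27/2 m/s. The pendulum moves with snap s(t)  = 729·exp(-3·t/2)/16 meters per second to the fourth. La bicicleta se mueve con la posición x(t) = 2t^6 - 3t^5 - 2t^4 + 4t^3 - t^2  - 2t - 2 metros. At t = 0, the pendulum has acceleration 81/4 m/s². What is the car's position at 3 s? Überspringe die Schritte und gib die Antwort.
x(3) = 40.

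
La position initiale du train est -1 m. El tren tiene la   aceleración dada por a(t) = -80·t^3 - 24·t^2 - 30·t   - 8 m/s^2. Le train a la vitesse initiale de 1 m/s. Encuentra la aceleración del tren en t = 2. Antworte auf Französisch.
Nous avons l'accélération a(t) = -80·t^3 - 24·t^2 - 30·t - 8. En substituant t = 2: a(2) = -804.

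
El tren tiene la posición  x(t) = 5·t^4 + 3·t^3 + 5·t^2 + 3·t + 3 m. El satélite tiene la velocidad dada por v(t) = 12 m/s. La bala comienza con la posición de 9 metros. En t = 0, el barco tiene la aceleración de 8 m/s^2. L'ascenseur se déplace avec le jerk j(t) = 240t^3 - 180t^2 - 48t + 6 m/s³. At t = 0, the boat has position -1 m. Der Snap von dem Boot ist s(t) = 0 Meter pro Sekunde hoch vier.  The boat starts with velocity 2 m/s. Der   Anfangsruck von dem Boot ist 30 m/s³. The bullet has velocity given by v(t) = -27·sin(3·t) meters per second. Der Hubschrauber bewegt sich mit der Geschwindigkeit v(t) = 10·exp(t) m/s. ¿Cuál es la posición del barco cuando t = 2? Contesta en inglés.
We need to integrate our snap equation s(t) = 0 4 times. The antiderivative of snap, with j(0) = 30, gives jerk: j(t) = 30. The antiderivative of jerk is acceleration. Using a(0) = 8, we get a(t) = 30·t + 8. Integrating acceleration and using the initial condition v(0) = 2, we get v(t) = 15·t^2 + 8·t + 2. The integral of velocity, with x(0) = -1, gives position: x(t) = 5·t^3 + 4·t^2 + 2·t - 1. Using x(t) = 5·t^3 + 4·t^2 + 2·t - 1 and substituting t = 2, we find x = 59.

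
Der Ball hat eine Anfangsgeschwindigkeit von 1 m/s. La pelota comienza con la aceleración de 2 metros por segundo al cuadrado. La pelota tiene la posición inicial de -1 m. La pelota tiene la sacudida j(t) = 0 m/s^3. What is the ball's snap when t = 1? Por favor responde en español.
Debemos derivar nuestra ecuación de la sacudida j(t) = 0 1 vez. Tomando d/dt de j(t), encontramos s(t) = 0. De la ecuación del snap s(t) = 0, sustituimos t = 1 para obtener s = 0.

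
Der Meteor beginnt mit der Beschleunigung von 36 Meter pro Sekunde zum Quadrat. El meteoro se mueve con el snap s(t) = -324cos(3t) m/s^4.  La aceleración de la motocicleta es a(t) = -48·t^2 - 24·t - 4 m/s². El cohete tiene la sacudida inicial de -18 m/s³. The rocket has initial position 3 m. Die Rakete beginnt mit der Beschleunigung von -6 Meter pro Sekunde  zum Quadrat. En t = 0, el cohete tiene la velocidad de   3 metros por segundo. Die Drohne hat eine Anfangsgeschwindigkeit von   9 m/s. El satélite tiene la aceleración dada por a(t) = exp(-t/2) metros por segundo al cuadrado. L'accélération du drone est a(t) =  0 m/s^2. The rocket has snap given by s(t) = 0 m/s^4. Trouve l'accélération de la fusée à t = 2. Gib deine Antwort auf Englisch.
Starting from snap s(t) = 0, we take 2 antiderivatives. The antiderivative of snap is jerk. Using j(0) = -18, we get j(t) = -18. The integral of jerk is acceleration. Using a(0) = -6, we get a(t) = -18·t - 6. We have acceleration a(t) = -18·t - 6. Substituting t = 2: a(2) = -42.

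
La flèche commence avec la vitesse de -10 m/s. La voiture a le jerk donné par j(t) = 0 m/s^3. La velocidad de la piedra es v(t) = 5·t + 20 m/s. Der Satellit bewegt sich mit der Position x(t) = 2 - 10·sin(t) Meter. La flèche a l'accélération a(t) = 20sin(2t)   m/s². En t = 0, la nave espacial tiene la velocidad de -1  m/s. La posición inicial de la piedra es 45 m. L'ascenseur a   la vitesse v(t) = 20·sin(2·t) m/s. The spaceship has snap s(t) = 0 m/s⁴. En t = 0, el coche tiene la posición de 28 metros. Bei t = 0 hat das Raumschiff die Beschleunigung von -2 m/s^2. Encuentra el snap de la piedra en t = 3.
Debemos derivar nuestra ecuación de la velocidad v(t) = 5·t + 20 3 veces. La derivada de la velocidad da la aceleración: a(t) = 5. La derivada de la aceleración da la sacudida: j(t) = 0. La derivada de la sacudida da el snap: s(t) = 0. De la ecuación del snap s(t) = 0, sustituimos t = 3 para obtener s = 0.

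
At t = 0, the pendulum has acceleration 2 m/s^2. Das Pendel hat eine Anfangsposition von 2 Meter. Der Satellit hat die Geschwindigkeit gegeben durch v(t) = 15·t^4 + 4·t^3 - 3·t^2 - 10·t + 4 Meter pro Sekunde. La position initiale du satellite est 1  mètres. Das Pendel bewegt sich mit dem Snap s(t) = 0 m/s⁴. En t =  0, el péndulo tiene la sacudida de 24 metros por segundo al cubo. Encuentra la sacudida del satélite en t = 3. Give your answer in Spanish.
Debemos derivar nuestra ecuación de la velocidad v(t) = 15·t^4 + 4·t^3 - 3·t^2 - 10·t + 4 2 veces. Derivando la velocidad, obtenemos la aceleración: a(t) = 60·t^3 + 12·t^2 - 6·t - 10. Tomando d/dt de a(t), encontramos j(t) = 180·t^2 + 24·t - 6. Tenemos la sacudida j(t) = 180·t^2 + 24·t - 6. Sustituyendo t = 3: j(3) = 1686.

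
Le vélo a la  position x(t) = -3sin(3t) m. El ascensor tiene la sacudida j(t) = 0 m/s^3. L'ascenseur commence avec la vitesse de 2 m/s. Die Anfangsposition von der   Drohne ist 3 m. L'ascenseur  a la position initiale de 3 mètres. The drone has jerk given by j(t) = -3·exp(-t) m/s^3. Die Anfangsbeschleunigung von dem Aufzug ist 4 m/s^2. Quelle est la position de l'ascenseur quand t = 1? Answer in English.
We must find the antiderivative of our jerk equation j(t) = 0 3 times. Taking ∫j(t)dt and applying a(0) = 4, we find a(t) = 4. The antiderivative of acceleration is velocity. Using v(0) = 2, we get v(t) = 4·t + 2. Taking ∫v(t)dt and applying x(0) = 3, we find x(t) = 2·t^2 + 2·t + 3. Using x(t) = 2·t^2 + 2·t + 3 and substituting t = 1, we find x = 7.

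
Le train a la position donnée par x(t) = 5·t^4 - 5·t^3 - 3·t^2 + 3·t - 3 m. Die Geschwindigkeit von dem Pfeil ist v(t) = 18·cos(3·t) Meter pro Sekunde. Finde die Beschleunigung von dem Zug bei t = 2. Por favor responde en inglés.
We must differentiate our position equation x(t) = 5·t^4 - 5·t^3 - 3·t^2 + 3·t - 3 2 times. Taking d/dt of x(t), we find v(t) = 20·t^3 - 15·t^2 - 6·t + 3. Taking d/dt of v(t), we find a(t) = 60·t^2 - 30·t - 6. Using a(t) = 60·t^2 - 30·t - 6 and substituting t = 2, we find a = 174.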